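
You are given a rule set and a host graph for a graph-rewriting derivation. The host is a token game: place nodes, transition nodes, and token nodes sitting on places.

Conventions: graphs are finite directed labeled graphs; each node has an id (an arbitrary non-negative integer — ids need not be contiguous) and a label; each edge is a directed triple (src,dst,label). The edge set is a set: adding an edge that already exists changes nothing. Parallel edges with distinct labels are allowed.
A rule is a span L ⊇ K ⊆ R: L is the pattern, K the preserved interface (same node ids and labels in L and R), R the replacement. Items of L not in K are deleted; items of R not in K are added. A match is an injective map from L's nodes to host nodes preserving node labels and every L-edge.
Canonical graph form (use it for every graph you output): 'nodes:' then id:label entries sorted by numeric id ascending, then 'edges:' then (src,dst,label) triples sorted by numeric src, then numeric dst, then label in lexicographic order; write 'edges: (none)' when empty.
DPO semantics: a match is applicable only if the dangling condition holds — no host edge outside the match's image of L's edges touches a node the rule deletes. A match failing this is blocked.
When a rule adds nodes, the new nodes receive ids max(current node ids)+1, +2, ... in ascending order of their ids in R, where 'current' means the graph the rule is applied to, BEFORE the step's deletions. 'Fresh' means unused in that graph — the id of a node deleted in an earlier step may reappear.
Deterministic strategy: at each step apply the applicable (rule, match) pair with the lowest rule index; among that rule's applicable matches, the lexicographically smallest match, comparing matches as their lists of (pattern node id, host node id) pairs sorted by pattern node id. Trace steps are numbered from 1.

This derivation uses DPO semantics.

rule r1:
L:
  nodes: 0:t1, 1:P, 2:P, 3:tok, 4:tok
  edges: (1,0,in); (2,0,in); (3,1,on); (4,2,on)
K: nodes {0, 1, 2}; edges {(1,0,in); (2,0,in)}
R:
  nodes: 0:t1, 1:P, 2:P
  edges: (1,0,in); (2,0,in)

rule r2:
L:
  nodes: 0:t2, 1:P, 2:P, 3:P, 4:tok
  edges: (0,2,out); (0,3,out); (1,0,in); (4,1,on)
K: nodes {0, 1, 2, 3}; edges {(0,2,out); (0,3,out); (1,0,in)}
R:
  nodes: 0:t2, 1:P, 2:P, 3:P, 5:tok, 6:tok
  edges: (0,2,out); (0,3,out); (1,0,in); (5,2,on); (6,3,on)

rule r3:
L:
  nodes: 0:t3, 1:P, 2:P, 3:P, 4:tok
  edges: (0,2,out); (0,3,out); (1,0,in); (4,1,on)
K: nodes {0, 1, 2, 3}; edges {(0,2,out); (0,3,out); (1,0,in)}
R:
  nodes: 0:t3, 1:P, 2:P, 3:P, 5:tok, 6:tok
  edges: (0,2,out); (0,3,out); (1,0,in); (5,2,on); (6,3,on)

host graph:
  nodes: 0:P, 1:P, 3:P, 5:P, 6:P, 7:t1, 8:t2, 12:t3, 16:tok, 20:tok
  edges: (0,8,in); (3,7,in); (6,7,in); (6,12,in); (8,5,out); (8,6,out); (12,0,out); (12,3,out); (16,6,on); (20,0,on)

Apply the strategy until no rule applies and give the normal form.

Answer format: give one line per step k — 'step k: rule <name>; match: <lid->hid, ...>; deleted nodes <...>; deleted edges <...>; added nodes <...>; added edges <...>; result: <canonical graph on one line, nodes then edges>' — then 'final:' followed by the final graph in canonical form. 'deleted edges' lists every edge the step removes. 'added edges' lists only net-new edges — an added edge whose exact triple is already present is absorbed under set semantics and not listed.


step 1: rule r2; match: 0->8, 1->0, 2->5, 3->6, 4->20; deleted nodes 20; deleted edges (20,0,on); added nodes 21, 22; added edges (21,5,on); (22,6,on); result: nodes: 0:P, 1:P, 3:P, 5:P, 6:P, 7:t1, 8:t2, 12:t3, 16:tok, 21:tok, 22:tok edges: (0,8,in); (3,7,in); (6,7,in); (6,12,in); (8,5,out); (8,6,out); (12,0,out); (12,3,out); (16,6,on); (21,5,on); (22,6,on)
step 2: rule r3; match: 0->12, 1->6, 2->0, 3->3, 4->16; deleted nodes 16; deleted edges (16,6,on); added nodes 23, 24; added edges (23,0,on); (24,3,on); result: nodes: 0:P, 1:P, 3:P, 5:P, 6:P, 7:t1, 8:t2, 12:t3, 21:tok, 22:tok, 23:tok, 24:tok edges: (0,8,in); (3,7,in); (6,7,in); (6,12,in); (8,5,out); (8,6,out); (12,0,out); (12,3,out); (21,5,on); (22,6,on); (23,0,on); (24,3,on)
step 3: rule r1; match: 0->7, 1->3, 2->6, 3->24, 4->22; deleted nodes 22, 24; deleted edges (22,6,on); (24,3,on); added nodes (none); added edges (none); result: nodes: 0:P, 1:P, 3:P, 5:P, 6:P, 7:t1, 8:t2, 12:t3, 21:tok, 23:tok edges: (0,8,in); (3,7,in); (6,7,in); (6,12,in); (8,5,out); (8,6,out); (12,0,out); (12,3,out); (21,5,on); (23,0,on)
step 4: rule r2; match: 0->8, 1->0, 2->5, 3->6, 4->23; deleted nodes 23; deleted edges (23,0,on); added nodes 24, 25; added edges (24,5,on); (25,6,on); result: nodes: 0:P, 1:P, 3:P, 5:P, 6:P, 7:t1, 8:t2, 12:t3, 21:tok, 24:tok, 25:tok edges: (0,8,in); (3,7,in); (6,7,in); (6,12,in); (8,5,out); (8,6,out); (12,0,out); (12,3,out); (21,5,on); (24,5,on); (25,6,on)
step 5: rule r3; match: 0->12, 1->6, 2->0, 3->3, 4->25; deleted nodes 25; deleted edges (25,6,on); added nodes 26, 27; added edges (26,0,on); (27,3,on); result: nodes: 0:P, 1:P, 3:P, 5:P, 6:P, 7:t1, 8:t2, 12:t3, 21:tok, 24:tok, 26:tok, 27:tok edges: (0,8,in); (3,7,in); (6,7,in); (6,12,in); (8,5,out); (8,6,out); (12,0,out); (12,3,out); (21,5,on); (24,5,on); (26,0,on); (27,3,on)
step 6: rule r2; match: 0->8, 1->0, 2->5, 3->6, 4->26; deleted nodes 26; deleted edges (26,0,on); added nodes 28, 29; added edges (28,5,on); (29,6,on); result: nodes: 0:P, 1:P, 3:P, 5:P, 6:P, 7:t1, 8:t2, 12:t3, 21:tok, 24:tok, 27:tok, 28:tok, 29:tok edges: (0,8,in); (3,7,in); (6,7,in); (6,12,in); (8,5,out); (8,6,out); (12,0,out); (12,3,out); (21,5,on); (24,5,on); (27,3,on); (28,5,on); (29,6,on)
step 7: rule r1; match: 0->7, 1->3, 2->6, 3->27, 4->29; deleted nodes 27, 29; deleted edges (27,3,on); (29,6,on); added nodes (none); added edges (none); result: nodes: 0:P, 1:P, 3:P, 5:P, 6:P, 7:t1, 8:t2, 12:t3, 21:tok, 24:tok, 28:tok edges: (0,8,in); (3,7,in); (6,7,in); (6,12,in); (8,5,out); (8,6,out); (12,0,out); (12,3,out); (21,5,on); (24,5,on); (28,5,on)
final:
nodes: 0:P, 1:P, 3:P, 5:P, 6:P, 7:t1, 8:t2, 12:t3, 21:tok, 24:tok, 28:tok
edges: (0,8,in); (3,7,in); (6,7,in); (6,12,in); (8,5,out); (8,6,out); (12,0,out); (12,3,out); (21,5,on); (24,5,on); (28,5,on)


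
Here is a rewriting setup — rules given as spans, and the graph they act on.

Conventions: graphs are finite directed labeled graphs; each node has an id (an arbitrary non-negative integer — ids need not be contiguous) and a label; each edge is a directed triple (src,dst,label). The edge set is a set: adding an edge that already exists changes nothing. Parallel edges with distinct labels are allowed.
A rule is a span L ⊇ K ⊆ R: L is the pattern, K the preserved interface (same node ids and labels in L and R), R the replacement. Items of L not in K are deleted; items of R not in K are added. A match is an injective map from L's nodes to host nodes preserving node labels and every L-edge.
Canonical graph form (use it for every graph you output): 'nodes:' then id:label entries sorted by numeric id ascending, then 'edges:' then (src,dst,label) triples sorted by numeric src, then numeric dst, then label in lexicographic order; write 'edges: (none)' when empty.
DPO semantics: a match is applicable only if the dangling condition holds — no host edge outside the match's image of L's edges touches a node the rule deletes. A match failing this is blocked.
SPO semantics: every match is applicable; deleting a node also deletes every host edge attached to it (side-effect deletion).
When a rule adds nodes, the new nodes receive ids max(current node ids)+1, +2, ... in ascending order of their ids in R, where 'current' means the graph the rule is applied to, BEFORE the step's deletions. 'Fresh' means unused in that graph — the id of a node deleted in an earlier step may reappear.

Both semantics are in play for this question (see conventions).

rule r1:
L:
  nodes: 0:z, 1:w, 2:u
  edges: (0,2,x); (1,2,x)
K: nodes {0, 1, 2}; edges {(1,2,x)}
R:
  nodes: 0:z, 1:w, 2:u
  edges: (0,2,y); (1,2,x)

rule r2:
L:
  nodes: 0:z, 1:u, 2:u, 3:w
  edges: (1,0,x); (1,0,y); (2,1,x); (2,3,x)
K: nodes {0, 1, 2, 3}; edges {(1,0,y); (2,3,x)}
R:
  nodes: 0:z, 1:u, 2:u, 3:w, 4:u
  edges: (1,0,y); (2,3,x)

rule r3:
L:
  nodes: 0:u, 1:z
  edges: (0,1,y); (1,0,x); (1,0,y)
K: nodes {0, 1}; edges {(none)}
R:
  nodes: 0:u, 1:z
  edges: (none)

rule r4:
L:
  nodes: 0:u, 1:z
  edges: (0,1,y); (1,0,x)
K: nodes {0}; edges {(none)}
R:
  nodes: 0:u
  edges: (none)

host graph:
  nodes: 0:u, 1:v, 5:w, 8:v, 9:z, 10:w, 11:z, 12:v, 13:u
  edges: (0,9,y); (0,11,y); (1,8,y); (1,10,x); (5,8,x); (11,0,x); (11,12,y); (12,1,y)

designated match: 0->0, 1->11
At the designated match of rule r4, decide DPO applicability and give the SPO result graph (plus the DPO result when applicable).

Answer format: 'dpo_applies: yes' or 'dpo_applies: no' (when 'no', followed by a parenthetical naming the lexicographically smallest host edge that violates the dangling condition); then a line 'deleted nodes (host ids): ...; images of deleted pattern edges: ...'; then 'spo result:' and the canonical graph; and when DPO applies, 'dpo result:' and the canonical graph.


dpo_applies: no
(the rule deletes node 11, which keeps host edge (11,12,y) outside the match image — the dangling condition fails, DPO blocks; SPO proceeds and side-deletes such edges)
deleted nodes (host ids): 11; images of deleted pattern edges: (0,11,y); (11,0,x)
spo result:
nodes: 0:u, 1:v, 5:w, 8:v, 9:z, 10:w, 12:v, 13:u
edges: (0,9,y); (1,8,y); (1,10,x); (5,8,x); (12,1,y)


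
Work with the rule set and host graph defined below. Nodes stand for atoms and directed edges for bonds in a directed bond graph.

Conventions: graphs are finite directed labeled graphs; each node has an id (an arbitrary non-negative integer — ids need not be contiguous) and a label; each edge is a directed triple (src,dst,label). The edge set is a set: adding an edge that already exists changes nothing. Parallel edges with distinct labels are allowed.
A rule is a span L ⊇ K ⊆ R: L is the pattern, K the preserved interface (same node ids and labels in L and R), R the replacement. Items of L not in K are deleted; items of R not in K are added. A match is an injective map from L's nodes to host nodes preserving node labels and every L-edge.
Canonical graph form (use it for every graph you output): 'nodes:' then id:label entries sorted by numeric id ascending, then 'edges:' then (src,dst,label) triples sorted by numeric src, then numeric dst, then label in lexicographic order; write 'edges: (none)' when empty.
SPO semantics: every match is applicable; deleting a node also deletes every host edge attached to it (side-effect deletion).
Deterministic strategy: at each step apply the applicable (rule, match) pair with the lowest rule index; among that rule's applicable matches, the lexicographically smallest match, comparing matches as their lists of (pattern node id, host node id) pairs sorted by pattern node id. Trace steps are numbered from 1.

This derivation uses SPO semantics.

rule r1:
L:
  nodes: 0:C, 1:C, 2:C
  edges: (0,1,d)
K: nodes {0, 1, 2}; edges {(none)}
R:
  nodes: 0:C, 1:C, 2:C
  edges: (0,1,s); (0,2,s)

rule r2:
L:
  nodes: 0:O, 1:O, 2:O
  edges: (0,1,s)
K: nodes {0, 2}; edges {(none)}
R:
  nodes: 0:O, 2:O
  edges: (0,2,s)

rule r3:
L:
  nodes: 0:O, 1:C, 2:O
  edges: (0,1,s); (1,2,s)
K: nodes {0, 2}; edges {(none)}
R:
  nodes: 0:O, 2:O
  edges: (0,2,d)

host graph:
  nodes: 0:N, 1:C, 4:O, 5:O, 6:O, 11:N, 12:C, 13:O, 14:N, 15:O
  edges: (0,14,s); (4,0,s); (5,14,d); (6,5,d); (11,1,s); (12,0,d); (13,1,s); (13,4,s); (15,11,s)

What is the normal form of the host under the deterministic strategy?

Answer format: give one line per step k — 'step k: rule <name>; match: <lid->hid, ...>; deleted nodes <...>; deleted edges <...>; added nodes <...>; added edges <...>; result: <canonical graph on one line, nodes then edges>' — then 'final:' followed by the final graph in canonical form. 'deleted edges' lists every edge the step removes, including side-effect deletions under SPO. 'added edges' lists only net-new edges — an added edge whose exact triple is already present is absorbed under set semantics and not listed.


step 1: rule r2; match: 0->13, 1->4, 2->5; deleted nodes 4; deleted edges (4,0,s); (13,4,s); added nodes (none); added edges (13,5,s); result: nodes: 0:N, 1:C, 5:O, 6:O, 11:N, 12:C, 13:O, 14:N, 15:O edges: (0,14,s); (5,14,d); (6,5,d); (11,1,s); (12,0,d); (13,1,s); (13,5,s); (15,11,s)
step 2: rule r2; match: 0->13, 1->5, 2->6; deleted nodes 5; deleted edges (5,14,d); (6,5,d); (13,5,s); added nodes (none); added edges (13,6,s); result: nodes: 0:N, 1:C, 6:O, 11:N, 12:C, 13:O, 14:N, 15:O edges: (0,14,s); (11,1,s); (12,0,d); (13,1,s); (13,6,s); (15,11,s)
step 3: rule r2; match: 0->13, 1->6, 2->15; deleted nodes 6; deleted edges (13,6,s); added nodes (none); added edges (13,15,s); result: nodes: 0:N, 1:C, 11:N, 12:C, 13:O, 14:N, 15:O edges: (0,14,s); (11,1,s); (12,0,d); (13,1,s); (13,15,s); (15,11,s)
final:
nodes: 0:N, 1:C, 11:N, 12:C, 13:O, 14:N, 15:O
edges: (0,14,s); (11,1,s); (12,0,d); (13,1,s); (13,15,s); (15,11,s)


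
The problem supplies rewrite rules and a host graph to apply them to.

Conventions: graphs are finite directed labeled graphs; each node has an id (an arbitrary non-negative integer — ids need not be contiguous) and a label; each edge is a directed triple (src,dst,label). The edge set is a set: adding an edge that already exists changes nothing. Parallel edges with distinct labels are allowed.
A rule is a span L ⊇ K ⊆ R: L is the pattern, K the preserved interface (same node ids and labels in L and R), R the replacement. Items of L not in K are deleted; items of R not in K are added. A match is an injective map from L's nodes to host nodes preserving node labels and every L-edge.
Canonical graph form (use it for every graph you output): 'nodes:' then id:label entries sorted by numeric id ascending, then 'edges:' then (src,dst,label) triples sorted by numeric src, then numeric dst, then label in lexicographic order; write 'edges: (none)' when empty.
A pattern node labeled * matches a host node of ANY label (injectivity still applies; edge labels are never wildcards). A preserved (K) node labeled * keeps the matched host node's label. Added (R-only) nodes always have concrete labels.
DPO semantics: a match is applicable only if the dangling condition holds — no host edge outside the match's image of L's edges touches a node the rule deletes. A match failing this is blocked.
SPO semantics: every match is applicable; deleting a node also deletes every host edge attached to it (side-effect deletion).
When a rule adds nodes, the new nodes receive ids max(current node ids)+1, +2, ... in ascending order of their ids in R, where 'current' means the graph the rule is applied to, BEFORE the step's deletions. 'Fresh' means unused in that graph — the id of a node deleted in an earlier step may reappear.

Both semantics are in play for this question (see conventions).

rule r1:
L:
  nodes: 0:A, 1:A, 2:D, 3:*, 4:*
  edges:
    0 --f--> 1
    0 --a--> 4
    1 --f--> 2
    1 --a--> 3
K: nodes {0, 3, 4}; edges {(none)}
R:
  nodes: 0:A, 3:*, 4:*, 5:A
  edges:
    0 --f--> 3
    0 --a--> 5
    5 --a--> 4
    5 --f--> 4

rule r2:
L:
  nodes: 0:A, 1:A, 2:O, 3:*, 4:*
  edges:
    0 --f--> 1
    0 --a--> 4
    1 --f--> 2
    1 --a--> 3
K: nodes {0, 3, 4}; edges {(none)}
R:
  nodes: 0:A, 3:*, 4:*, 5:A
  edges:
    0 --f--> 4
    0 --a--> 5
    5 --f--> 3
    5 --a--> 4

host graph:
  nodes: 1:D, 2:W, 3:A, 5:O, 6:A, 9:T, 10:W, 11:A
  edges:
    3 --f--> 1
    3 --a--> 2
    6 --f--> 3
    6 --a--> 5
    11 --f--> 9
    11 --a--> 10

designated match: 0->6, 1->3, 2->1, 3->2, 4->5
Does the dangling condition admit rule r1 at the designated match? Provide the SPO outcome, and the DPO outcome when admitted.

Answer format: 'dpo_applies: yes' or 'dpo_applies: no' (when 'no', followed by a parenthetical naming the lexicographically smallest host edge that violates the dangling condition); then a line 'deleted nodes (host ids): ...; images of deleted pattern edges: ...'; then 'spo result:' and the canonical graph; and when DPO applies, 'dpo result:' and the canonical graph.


dpo_applies: yes
deleted nodes (host ids): 1, 3; images of deleted pattern edges: (3,1,f); (3,2,a); (6,3,f); (6,5,a)
spo result:
nodes: 2:W, 5:O, 6:A, 9:T, 10:W, 11:A, 12:A
edges: (6,2,f); (6,12,a); (11,9,f); (11,10,a); (12,5,a); (12,5,f)
dpo result:
nodes: 2:W, 5:O, 6:A, 9:T, 10:W, 11:A, 12:A
edges: (6,2,f); (6,12,a); (11,9,f); (11,10,a); (12,5,a); (12,5,f)


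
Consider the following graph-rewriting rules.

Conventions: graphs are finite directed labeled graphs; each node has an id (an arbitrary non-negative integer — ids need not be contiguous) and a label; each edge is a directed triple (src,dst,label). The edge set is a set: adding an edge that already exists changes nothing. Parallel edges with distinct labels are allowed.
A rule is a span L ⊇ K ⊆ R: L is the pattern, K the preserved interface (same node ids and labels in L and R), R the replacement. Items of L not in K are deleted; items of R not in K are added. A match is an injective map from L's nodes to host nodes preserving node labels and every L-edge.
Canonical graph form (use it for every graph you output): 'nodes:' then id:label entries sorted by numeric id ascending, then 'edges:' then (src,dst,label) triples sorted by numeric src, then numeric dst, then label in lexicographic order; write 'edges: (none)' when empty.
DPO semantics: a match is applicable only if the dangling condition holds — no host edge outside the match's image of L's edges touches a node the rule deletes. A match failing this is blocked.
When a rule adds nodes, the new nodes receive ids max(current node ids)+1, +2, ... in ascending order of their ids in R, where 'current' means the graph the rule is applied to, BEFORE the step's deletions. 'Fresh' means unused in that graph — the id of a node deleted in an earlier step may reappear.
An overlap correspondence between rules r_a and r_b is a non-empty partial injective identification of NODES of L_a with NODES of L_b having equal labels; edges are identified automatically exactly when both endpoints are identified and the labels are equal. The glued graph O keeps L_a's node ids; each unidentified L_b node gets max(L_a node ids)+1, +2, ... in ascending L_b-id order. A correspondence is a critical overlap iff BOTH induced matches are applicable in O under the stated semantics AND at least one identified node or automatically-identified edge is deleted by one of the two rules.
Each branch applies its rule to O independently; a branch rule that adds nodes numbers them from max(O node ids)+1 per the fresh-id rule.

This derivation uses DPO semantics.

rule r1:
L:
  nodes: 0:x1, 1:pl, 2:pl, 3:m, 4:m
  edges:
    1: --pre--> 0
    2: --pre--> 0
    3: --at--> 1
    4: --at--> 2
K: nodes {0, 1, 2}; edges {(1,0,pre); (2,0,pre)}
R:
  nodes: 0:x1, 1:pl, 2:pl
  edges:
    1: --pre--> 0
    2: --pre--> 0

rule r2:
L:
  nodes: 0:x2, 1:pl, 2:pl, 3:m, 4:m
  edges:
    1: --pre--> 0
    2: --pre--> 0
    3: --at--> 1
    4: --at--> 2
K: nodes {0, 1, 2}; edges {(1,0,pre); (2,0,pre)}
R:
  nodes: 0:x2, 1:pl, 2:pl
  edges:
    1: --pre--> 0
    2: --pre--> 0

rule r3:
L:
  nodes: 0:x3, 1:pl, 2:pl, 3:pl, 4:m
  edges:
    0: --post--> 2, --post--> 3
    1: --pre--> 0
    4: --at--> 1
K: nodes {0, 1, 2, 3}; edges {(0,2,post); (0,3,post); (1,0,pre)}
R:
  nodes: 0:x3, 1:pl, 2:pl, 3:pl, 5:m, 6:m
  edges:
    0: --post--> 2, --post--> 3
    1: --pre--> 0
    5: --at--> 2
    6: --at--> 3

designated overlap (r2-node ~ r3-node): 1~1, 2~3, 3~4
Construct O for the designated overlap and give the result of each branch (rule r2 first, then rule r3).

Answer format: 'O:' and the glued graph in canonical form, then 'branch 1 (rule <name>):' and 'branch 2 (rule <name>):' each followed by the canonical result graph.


O:
nodes: 0:x2, 1:pl, 2:pl, 3:m, 4:m, 5:x3, 6:pl
edges: (1,0,pre); (1,5,pre); (2,0,pre); (3,1,at); (4,2,at); (5,2,post); (5,6,post)
branch 1 (rule r2):
nodes: 0:x2, 1:pl, 2:pl, 5:x3, 6:pl
edges: (1,0,pre); (1,5,pre); (2,0,pre); (5,2,post); (5,6,post)
branch 2 (rule r3):
nodes: 0:x2, 1:pl, 2:pl, 4:m, 5:x3, 6:pl, 7:m, 8:m
edges: (1,0,pre); (1,5,pre); (2,0,pre); (4,2,at); (5,2,post); (5,6,post); (7,6,at); (8,2,at)


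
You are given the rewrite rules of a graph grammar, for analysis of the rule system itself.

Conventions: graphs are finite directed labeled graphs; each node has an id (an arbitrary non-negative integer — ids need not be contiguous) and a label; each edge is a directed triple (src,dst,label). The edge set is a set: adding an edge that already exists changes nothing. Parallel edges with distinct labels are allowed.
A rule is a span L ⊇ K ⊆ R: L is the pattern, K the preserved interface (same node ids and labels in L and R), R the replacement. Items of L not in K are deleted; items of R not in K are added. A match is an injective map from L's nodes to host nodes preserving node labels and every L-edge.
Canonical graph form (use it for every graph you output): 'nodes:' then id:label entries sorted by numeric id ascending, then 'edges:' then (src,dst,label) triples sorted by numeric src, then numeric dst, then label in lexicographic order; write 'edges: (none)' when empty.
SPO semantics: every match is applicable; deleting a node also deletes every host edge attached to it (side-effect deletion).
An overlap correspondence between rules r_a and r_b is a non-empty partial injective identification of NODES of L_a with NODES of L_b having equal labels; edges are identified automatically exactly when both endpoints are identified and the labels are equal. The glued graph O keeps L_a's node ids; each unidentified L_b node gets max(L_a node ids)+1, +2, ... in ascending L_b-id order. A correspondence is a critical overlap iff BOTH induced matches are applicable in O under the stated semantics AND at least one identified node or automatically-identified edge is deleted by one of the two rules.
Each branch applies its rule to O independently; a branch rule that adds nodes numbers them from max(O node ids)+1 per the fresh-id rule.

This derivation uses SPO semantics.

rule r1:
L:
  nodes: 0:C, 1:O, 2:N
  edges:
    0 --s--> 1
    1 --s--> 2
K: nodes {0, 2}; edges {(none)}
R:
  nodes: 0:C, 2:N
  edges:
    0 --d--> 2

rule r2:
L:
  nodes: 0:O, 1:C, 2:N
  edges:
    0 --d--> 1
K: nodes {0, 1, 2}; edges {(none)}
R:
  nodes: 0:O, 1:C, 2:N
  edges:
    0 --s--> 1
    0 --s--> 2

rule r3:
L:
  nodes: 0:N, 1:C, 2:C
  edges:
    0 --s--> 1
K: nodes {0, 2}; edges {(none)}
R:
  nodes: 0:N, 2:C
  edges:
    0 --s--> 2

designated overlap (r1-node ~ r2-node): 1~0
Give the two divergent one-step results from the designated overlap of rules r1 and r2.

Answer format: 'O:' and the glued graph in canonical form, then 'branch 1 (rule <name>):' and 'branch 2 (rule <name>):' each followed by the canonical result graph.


O:
nodes: 0:C, 1:O, 2:N, 3:C, 4:N
edges: (0,1,s); (1,2,s); (1,3,d)
branch 1 (rule r1):
nodes: 0:C, 2:N, 3:C, 4:N
edges: (0,2,d)
branch 2 (rule r2):
nodes: 0:C, 1:O, 2:N, 3:C, 4:N
edges: (0,1,s); (1,2,s); (1,3,s); (1,4,s)


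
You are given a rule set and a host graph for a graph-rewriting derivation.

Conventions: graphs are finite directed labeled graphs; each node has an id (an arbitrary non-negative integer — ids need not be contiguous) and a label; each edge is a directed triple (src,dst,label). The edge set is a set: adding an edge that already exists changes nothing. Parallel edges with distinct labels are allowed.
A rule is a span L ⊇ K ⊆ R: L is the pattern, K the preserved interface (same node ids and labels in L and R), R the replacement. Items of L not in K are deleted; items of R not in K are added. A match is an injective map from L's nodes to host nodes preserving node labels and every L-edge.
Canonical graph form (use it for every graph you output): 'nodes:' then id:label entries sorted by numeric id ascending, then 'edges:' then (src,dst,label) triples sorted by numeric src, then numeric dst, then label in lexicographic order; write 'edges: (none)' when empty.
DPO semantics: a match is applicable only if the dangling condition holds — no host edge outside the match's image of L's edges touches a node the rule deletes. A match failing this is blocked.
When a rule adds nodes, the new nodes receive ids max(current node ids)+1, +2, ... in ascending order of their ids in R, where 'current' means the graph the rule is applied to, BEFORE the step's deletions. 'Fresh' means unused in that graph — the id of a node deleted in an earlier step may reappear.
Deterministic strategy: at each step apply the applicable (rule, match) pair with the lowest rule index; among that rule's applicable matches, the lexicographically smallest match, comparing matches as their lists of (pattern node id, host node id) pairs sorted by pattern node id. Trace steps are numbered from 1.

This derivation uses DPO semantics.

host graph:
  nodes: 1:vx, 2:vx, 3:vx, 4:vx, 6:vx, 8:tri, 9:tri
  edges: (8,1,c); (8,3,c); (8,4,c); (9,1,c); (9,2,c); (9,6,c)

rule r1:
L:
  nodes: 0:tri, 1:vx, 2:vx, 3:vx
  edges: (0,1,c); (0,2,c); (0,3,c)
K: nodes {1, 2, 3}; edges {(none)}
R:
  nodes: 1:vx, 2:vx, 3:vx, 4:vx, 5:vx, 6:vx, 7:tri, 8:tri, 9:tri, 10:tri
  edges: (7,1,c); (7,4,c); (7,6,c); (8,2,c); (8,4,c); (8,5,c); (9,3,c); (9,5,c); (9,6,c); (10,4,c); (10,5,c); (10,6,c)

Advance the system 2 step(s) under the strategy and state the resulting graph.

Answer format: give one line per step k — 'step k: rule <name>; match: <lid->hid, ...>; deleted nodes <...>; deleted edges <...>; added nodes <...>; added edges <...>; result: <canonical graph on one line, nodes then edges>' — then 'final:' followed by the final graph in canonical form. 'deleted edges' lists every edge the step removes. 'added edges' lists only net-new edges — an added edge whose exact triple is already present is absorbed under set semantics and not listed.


step 1: rule r1; match: 0->8, 1->1, 2->3, 3->4; deleted nodes 8; deleted edges (8,1,c); (8,3,c); (8,4,c); added nodes 10, 11, 12, 13, 14, 15, 16; added edges (13,1,c); (13,10,c); (13,12,c); (14,3,c); (14,10,c); (14,11,c); (15,4,c); (15,11,c); (15,12,c); (16,10,c); (16,11,c); (16,12,c); result: nodes: 1:vx, 2:vx, 3:vx, 4:vx, 6:vx, 9:tri, 10:vx, 11:vx, 12:vx, 13:tri, 14:tri, 15:tri, 16:tri edges: (9,1,c); (9,2,c); (9,6,c); (13,1,c); (13,10,c); (13,12,c); (14,3,c); (14,10,c); (14,11,c); (15,4,c); (15,11,c); (15,12,c); (16,10,c); (16,11,c); (16,12,c)
step 2: rule r1; match: 0->9, 1->1, 2->2, 3->6; deleted nodes 9; deleted edges (9,1,c); (9,2,c); (9,6,c); added nodes 17, 18, 19, 20, 21, 22, 23; added edges (20,1,c); (20,17,c); (20,19,c); (21,2,c); (21,17,c); (21,18,c); (22,6,c); (22,18,c); (22,19,c); (23,17,c); (23,18,c); (23,19,c); result: nodes: 1:vx, 2:vx, 3:vx, 4:vx, 6:vx, 10:vx, 11:vx, 12:vx, 13:tri, 14:tri, 15:tri, 16:tri, 17:vx, 18:vx, 19:vx, 20:tri, 21:tri, 22:tri, 23:tri edges: (13,1,c); (13,10,c); (13,12,c); (14,3,c); (14,10,c); (14,11,c); (15,4,c); (15,11,c); (15,12,c); (16,10,c); (16,11,c); (16,12,c); (20,1,c); (20,17,c); (20,19,c); (21,2,c); (21,17,c); (21,18,c); (22,6,c); (22,18,c); (22,19,c); (23,17,c); (23,18,c); (23,19,c)
final:
nodes: 1:vx, 2:vx, 3:vx, 4:vx, 6:vx, 10:vx, 11:vx, 12:vx, 13:tri, 14:tri, 15:tri, 16:tri, 17:vx, 18:vx, 19:vx, 20:tri, 21:tri, 22:tri, 23:tri
edges: (13,1,c); (13,10,c); (13,12,c); (14,3,c); (14,10,c); (14,11,c); (15,4,c); (15,11,c); (15,12,c); (16,10,c); (16,11,c); (16,12,c); (20,1,c); (20,17,c); (20,19,c); (21,2,c); (21,17,c); (21,18,c); (22,6,c); (22,18,c); (22,19,c); (23,17,c); (23,18,c); (23,19,c)


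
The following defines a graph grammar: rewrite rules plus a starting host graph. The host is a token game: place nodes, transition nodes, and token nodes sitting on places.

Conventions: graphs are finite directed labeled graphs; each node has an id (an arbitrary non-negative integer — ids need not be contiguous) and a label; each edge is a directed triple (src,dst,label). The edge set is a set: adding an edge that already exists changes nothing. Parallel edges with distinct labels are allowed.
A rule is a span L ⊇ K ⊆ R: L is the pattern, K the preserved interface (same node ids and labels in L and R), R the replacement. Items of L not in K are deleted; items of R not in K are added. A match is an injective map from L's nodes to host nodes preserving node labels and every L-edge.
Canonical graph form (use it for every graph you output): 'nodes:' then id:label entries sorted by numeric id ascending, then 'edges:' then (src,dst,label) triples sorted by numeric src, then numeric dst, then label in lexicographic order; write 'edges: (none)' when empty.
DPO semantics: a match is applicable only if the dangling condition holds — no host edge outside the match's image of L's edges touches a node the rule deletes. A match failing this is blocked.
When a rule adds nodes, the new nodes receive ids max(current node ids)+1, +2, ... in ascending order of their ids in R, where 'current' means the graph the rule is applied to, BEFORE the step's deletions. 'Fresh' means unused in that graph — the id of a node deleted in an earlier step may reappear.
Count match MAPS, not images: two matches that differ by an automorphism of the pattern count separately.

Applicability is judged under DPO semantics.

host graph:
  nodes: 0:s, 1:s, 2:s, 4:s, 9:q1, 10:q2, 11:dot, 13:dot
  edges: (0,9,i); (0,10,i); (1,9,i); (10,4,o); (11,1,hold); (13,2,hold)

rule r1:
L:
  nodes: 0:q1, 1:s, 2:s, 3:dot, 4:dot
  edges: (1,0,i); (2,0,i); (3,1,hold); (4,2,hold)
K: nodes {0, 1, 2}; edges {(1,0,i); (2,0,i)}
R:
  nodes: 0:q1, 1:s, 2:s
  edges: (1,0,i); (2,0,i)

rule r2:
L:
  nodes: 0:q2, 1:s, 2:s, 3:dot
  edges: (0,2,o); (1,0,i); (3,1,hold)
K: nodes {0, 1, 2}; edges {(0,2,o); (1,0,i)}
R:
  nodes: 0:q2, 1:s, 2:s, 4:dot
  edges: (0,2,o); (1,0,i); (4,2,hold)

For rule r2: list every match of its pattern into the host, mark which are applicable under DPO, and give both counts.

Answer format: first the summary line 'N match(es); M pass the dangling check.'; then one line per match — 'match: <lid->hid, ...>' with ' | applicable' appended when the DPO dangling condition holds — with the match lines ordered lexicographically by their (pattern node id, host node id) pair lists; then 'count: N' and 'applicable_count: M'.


0 match(es); 0 pass the dangling check.
count: 0
applicable_count: 0


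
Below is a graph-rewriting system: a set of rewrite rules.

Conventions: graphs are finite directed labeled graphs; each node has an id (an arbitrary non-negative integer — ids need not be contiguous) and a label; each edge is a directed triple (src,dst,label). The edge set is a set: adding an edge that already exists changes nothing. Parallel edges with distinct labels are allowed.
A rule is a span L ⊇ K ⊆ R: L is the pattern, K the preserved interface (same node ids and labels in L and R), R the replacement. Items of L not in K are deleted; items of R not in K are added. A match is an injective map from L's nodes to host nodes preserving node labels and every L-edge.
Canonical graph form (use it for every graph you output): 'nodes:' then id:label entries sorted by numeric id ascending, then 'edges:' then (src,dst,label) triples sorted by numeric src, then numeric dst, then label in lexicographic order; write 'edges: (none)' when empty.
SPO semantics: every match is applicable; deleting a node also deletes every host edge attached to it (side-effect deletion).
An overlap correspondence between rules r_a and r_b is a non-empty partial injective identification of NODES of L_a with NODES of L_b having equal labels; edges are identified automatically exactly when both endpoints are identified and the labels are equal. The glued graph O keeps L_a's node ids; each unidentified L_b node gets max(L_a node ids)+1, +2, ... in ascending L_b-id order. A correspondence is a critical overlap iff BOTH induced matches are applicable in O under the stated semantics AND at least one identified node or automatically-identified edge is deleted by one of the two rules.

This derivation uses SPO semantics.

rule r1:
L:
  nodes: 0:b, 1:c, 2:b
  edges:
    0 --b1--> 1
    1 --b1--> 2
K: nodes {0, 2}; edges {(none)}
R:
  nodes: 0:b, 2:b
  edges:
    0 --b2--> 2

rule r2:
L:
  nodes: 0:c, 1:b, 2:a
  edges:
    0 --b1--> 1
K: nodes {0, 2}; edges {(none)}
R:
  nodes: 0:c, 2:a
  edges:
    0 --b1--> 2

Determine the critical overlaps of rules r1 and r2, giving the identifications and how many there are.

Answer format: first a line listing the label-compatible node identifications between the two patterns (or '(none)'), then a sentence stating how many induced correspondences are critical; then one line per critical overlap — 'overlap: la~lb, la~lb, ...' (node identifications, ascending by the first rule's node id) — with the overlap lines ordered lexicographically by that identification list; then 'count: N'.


label-compatible node identifications between L(r1) and L(r2): 0~1, 1~0, 2~1
5 of the induced correspondences are critical overlaps of r1 and r2.
overlap: 0~1
overlap: 0~1, 1~0
overlap: 1~0
overlap: 1~0, 2~1
overlap: 2~1
count: 5


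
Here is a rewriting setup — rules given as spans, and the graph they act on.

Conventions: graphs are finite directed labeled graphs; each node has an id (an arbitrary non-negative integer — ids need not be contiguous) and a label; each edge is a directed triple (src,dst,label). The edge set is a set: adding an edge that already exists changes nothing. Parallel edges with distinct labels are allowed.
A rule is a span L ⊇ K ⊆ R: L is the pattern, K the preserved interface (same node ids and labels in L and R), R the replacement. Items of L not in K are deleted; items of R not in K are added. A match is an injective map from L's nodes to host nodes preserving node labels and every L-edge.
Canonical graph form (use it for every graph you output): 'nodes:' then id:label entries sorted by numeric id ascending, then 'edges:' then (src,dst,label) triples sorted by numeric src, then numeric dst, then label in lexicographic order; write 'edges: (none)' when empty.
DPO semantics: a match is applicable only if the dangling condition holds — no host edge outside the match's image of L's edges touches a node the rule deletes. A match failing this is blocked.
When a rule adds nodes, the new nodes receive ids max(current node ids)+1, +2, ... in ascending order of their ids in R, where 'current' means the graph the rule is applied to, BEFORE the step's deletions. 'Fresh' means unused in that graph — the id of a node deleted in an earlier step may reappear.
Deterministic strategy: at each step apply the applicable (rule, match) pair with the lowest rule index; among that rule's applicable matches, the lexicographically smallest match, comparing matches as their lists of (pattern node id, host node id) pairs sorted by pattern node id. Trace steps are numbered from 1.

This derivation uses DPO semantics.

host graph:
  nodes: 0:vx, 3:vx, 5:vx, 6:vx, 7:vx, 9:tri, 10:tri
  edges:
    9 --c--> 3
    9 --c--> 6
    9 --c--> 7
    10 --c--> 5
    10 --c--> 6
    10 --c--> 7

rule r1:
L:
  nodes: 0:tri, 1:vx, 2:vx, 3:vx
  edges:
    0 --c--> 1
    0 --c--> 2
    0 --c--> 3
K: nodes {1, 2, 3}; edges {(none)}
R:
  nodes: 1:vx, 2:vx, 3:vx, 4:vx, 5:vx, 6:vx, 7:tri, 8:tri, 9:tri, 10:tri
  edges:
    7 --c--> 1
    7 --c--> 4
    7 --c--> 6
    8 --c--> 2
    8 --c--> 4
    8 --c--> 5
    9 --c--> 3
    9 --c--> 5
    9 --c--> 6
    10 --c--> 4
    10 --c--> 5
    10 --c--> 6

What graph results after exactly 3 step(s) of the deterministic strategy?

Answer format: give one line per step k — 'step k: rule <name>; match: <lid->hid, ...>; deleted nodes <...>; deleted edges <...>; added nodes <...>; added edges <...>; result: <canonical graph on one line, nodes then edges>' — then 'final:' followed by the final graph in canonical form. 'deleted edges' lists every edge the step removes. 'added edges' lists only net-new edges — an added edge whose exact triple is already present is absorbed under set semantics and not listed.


step 1: rule r1; match: 0->9, 1->3, 2->6, 3->7; deleted nodes 9; deleted edges (9,3,c); (9,6,c); (9,7,c); added nodes 11, 12, 13, 14, 15, 16, 17; added edges (14,3,c); (14,11,c); (14,13,c); (15,6,c); (15,11,c); (15,12,c); (16,7,c); (16,12,c); (16,13,c); (17,11,c); (17,12,c); (17,13,c); result: nodes: 0:vx, 3:vx, 5:vx, 6:vx, 7:vx, 10:tri, 11:vx, 12:vx, 13:vx, 14:tri, 15:tri, 16:tri, 17:tri edges: (10,5,c); (10,6,c); (10,7,c); (14,3,c); (14,11,c); (14,13,c); (15,6,c); (15,11,c); (15,12,c); (16,7,c); (16,12,c); (16,13,c); (17,11,c); (17,12,c); (17,13,c)
step 2: rule r1; match: 0->10, 1->5, 2->6, 3->7; deleted nodes 10; deleted edges (10,5,c); (10,6,c); (10,7,c); added nodes 18, 19, 20, 21, 22, 23, 24; added edges (21,5,c); (21,18,c); (21,20,c); (22,6,c); (22,18,c); (22,19,c); (23,7,c); (23,19,c); (23,20,c); (24,18,c); (24,19,c); (24,20,c); result: nodes: 0:vx, 3:vx, 5:vx, 6:vx, 7:vx, 11:vx, 12:vx, 13:vx, 14:tri, 15:tri, 16:tri, 17:tri, 18:vx, 19:vx, 20:vx, 21:tri, 22:tri, 23:tri, 24:tri edges: (14,3,c); (14,11,c); (14,13,c); (15,6,c); (15,11,c); (15,12,c); (16,7,c); (16,12,c); (16,13,c); (17,11,c); (17,12,c); (17,13,c); (21,5,c); (21,18,c); (21,20,c); (22,6,c); (22,18,c); (22,19,c); (23,7,c); (23,19,c); (23,20,c); (24,18,c); (24,19,c); (24,20,c)
step 3: rule r1; match: 0->14, 1->3, 2->11, 3->13; deleted nodes 14; deleted edges (14,3,c); (14,11,c); (14,13,c); added nodes 25, 26, 27, 28, 29, 30, 31; added edges (28,3,c); (28,25,c); (28,27,c); (29,11,c); (29,25,c); (29,26,c); (30,13,c); (30,26,c); (30,27,c); (31,25,c); (31,26,c); (31,27,c); result: nodes: 0:vx, 3:vx, 5:vx, 6:vx, 7:vx, 11:vx, 12:vx, 13:vx, 15:tri, 16:tri, 17:tri, 18:vx, 19:vx, 20:vx, 21:tri, 22:tri, 23:tri, 24:tri, 25:vx, 26:vx, 27:vx, 28:tri, 29:tri, 30:tri, 31:tri edges: (15,6,c); (15,11,c); (15,12,c); (16,7,c); (16,12,c); (16,13,c); (17,11,c); (17,12,c); (17,13,c); (21,5,c); (21,18,c); (21,20,c); (22,6,c); (22,18,c); (22,19,c); (23,7,c); (23,19,c); (23,20,c); (24,18,c); (24,19,c); (24,20,c); (28,3,c); (28,25,c); (28,27,c); (29,11,c); (29,25,c); (29,26,c); (30,13,c); (30,26,c); (30,27,c); (31,25,c); (31,26,c); (31,27,c)
final:
nodes: 0:vx, 3:vx, 5:vx, 6:vx, 7:vx, 11:vx, 12:vx, 13:vx, 15:tri, 16:tri, 17:tri, 18:vx, 19:vx, 20:vx, 21:tri, 22:tri, 23:tri, 24:tri, 25:vx, 26:vx, 27:vx, 28:tri, 29:tri, 30:tri, 31:tri
edges: (15,6,c); (15,11,c); (15,12,c); (16,7,c); (16,12,c); (16,13,c); (17,11,c); (17,12,c); (17,13,c); (21,5,c); (21,18,c); (21,20,c); (22,6,c); (22,18,c); (22,19,c); (23,7,c); (23,19,c); (23,20,c); (24,18,c); (24,19,c); (24,20,c); (28,3,c); (28,25,c); (28,27,c); (29,11,c); (29,25,c); (29,26,c); (30,13,c); (30,26,c); (30,27,c); (31,25,c); (31,26,c); (31,27,c)


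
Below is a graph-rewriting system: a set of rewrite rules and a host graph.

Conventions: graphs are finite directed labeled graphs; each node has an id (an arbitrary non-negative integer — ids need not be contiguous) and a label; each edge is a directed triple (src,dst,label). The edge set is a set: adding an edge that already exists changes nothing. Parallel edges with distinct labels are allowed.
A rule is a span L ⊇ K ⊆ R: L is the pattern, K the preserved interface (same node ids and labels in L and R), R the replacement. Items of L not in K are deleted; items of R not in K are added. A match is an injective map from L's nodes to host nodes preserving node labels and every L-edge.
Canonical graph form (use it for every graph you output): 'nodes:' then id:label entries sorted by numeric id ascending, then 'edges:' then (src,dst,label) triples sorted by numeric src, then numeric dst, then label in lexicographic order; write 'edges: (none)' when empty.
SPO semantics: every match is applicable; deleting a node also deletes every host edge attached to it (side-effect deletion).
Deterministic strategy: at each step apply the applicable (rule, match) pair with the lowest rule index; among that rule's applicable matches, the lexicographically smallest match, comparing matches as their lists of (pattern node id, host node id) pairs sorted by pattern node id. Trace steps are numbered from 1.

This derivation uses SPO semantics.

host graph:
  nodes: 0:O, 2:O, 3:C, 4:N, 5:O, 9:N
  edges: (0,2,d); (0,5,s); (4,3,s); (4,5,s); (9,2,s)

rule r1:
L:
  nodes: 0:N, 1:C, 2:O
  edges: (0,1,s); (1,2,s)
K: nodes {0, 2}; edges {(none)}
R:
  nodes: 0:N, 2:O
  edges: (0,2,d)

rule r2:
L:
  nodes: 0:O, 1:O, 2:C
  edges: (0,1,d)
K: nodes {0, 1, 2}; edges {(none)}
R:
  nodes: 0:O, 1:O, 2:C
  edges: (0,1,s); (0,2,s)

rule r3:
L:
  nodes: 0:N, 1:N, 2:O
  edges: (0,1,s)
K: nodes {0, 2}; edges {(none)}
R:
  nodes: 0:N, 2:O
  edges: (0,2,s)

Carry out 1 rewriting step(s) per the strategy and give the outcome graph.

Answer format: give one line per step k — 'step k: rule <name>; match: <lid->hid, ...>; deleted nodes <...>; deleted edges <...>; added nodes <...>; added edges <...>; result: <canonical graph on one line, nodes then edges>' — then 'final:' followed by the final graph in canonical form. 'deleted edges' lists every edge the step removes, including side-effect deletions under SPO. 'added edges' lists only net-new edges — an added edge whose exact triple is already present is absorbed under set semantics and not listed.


step 1: rule r2; match: 0->0, 1->2, 2->3; deleted nodes (none); deleted edges (0,2,d); added nodes (none); added edges (0,2,s); (0,3,s); result: nodes: 0:O, 2:O, 3:C, 4:N, 5:O, 9:N edges: (0,2,s); (0,3,s); (0,5,s); (4,3,s); (4,5,s); (9,2,s)
final:
nodes: 0:O, 2:O, 3:C, 4:N, 5:O, 9:N
edges: (0,2,s); (0,3,s); (0,5,s); (4,3,s); (4,5,s); (9,2,s)
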